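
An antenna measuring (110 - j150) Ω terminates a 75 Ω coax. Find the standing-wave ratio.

VSWR ≈ 4.66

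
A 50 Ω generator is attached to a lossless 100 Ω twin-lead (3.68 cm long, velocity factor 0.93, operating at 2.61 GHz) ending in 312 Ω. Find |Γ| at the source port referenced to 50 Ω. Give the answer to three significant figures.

λ = v/f = 0.93·c / 2.61 GHz = 0.107 m
βl = 2π·l/λ = 2π × 0.344 = 124°
tan(βl) = -1.49
Z_in = Z_0·(Z_L + jZ_0·tanβl)/(Z_0 + jZ_L·tanβl) = 44.5 + j57.7 Ω
Γ_s = (Z_in − Z_s)/(Z_in + Z_s) = (-5.51 + j57.7)/(94.5 + j57.7), |Γ_s| = 0.523

|Γ| ≈ 0.523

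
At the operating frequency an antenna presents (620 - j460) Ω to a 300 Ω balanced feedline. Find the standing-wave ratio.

Γ = (Z_L − Z_0)/(Z_L + Z_0) = (320 − j460)/(920 − j460)
|Γ| = 560/1030 = 0.545
VSWR = (1 + |Γ|)/(1 − |Γ|) = 1.54/0.455

VSWR ≈ 3.39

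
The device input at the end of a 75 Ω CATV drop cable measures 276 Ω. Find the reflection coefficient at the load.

Γ = 0.573

Γ = (Z_L − Z_0)/(Z_L + Z_0) = (276 − 75)/(276 + 75) = 201/351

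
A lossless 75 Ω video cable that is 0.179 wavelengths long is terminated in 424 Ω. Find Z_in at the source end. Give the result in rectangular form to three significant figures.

Z_in ≈ 16.2 − j34.5 Ω

βl = 2π × 0.179 = 64.4°
tan(βl) = tan(64.4°) = 2.09
Z_in = Z_0·(Z_L + jZ_0·tanβl)/(Z_0 + jZ_L·tanβl)
     = 75·(424 + j157)/(75 + j887)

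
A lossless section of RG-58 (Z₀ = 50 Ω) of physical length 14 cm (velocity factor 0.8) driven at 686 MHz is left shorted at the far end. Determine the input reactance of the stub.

λ = v/f = 0.8·c / 686 MHz = 0.35 m
βl = 2π·l/λ = 2π × 0.4 = 144°
tan(βl) = -0.725
For a shorted stub, Z_in = jZ_0·tan(βl)

X_in ≈ -36.2 Ω (capacitive)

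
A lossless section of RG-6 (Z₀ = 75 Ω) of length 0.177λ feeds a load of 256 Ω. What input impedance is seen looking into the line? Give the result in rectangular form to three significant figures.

βl = 2π × 0.177 = 63.7°
tan(βl) = tan(63.7°) = 2.03
Z_in = Z_0·(Z_L + jZ_0·tanβl)/(Z_0 + jZ_L·tanβl)
     = 75·(256 + j152)/(75 + j518)

Z_in ≈ 26.8 − j33.2 Ω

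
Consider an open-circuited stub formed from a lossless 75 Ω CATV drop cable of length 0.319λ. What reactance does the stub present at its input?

βl = 2π × 0.319 = 115°
tan(βl) = -2.16
For an open-circuited stub, Z_in = −jZ_0·cot(βl) = −jZ_0/tan(βl)

X_in ≈ 34.7 Ω (inductive)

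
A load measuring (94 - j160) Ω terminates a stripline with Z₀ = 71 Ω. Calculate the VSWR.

VSWR ≈ 5.74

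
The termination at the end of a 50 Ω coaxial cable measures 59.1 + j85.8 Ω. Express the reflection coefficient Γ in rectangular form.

Γ = (Z_L − Z_0)/(Z_L + Z_0) = (9.1 + j85.8)/(109.1 + j85.8)

Γ ≈ 0.434 + j0.445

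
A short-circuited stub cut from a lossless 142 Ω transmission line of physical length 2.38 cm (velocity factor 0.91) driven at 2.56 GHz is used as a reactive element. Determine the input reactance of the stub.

λ = v/f = 0.91·c / 2.56 GHz = 0.107 m
βl = 2π·l/λ = 2π × 0.223 = 80.3°
tan(βl) = 5.88
For a short-circuited stub, Z_in = jZ_0·tan(βl)

X_in ≈ 835 Ω (inductive)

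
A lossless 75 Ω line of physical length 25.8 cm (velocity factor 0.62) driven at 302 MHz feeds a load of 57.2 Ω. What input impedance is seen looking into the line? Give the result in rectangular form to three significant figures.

λ = v/f = 0.62·c / 302 MHz = 0.616 m
βl = 2π·l/λ = 2π × 0.419 = 151°
tan(βl) = tan(151°) = -0.559
Z_in = Z_0·(Z_L + jZ_0·tanβl)/(Z_0 + jZ_L·tanβl)
     = 75·(57.2 − j41.9)/(75 − j32)

Z_in ≈ 63.5 − j14.8 Ω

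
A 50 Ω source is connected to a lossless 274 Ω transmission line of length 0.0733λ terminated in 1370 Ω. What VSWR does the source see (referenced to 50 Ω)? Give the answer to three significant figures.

VSWR ≈ 22.4

βl = 2π × 0.0733 = 26.4°
tan(βl) = 0.496
Z_in = Z_0·(Z_L + jZ_0·tanβl)/(Z_0 + jZ_L·tanβl) = 239 − j456 Ω
Γ_s = (Z_in − Z_s)/(Z_in + Z_s) = (189 − j456)/(289 − j456), |Γ_s| = 0.914
VSWR = (1 + |Γ_s|)/(1 − |Γ_s|)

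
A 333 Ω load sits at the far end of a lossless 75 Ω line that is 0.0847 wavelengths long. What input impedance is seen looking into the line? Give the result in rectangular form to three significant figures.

βl = 2π × 0.0847 = 30.5°
tan(βl) = tan(30.5°) = 0.589
Z_in = Z_0·(Z_L + jZ_0·tanβl)/(Z_0 + jZ_L·tanβl)
     = 75·(333 + j44.2)/(75 + j196)

Z_in ≈ 57.2 − j105 Ω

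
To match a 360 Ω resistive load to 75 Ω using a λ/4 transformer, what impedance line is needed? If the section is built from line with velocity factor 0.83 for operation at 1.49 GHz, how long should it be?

Z_qwt ≈ 164 Ω; length ≈ 4.18 cm

Z_qwt = √(Z_0·R_L) = √(75 × 360) = √27000
λ = 0.83·c/f = 0.167 m, so l = λ/4 = 0.0418 m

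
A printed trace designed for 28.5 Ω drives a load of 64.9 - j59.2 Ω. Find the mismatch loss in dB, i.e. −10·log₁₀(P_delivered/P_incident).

Γ = (36.4 − j59.2)/(93.4 − j59.2), |Γ| = 0.628
|Γ|² = 0.395, so P_del/P_inc = 1 − |Γ|² = 0.605
ML = −10·log₁₀(1 − |Γ|²)

mismatch loss ≈ 2.18 dB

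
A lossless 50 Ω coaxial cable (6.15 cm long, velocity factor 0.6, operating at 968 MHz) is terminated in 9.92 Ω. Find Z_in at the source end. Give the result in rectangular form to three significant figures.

λ = v/f = 0.6·c / 968 MHz = 0.186 m
βl = 2π·l/λ = 2π × 0.331 = 119°
tan(βl) = tan(119°) = -1.8
Z_in = Z_0·(Z_L + jZ_0·tanβl)/(Z_0 + jZ_L·tanβl)
     = 50·(9.92 − j90)/(50 − j17.8)

Z_in ≈ 37.3 − j76.7 Ω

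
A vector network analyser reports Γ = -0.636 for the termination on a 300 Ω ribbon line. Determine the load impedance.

Z_L ≈ 66.7 Ω

Z_L = Z_0·(1 + Γ)/(1 − Γ) = 300·(0.364)/(1.64)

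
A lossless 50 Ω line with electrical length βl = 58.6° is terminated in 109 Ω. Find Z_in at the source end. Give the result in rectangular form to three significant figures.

tan(βl) = tan(58.6°) = 1.64
Z_in = Z_0·(Z_L + jZ_0·tanβl)/(Z_0 + jZ_L·tanβl)
     = 50·(109 + j81.9)/(50 + j179)

Z_in ≈ 29.2 − j22.3 Ω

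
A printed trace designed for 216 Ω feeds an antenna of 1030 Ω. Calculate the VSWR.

Γ = (1030 − 216)/(1030 + 216) = 0.653
VSWR = (1 + 0.653)/(1 − 0.653)

VSWR ≈ 4.77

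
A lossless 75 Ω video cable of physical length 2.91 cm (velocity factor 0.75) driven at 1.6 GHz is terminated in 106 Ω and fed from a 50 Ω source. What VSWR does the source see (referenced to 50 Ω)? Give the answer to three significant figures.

λ = v/f = 0.75·c / 1.6 GHz = 0.141 m
βl = 2π·l/λ = 2π × 0.207 = 74.5°
tan(βl) = 3.6
Z_in = Z_0·(Z_L + jZ_0·tanβl)/(Z_0 + jZ_L·tanβl) = 55 − j10 Ω
Γ_s = (Z_in − Z_s)/(Z_in + Z_s) = (5.03 − j10)/(105 − j10), |Γ_s| = 0.106
VSWR = (1 + |Γ_s|)/(1 − |Γ_s|)

VSWR ≈ 1.24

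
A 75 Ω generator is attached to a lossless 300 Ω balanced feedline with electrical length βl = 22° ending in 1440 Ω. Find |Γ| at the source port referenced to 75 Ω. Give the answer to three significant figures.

|Γ| ≈ 0.887

tan(βl) = 0.404
Z_in = Z_0·(Z_L + jZ_0·tanβl)/(Z_0 + jZ_L·tanβl) = 352 − j561 Ω
Γ_s = (Z_in − Z_s)/(Z_in + Z_s) = (277 − j561)/(427 − j561), |Γ_s| = 0.887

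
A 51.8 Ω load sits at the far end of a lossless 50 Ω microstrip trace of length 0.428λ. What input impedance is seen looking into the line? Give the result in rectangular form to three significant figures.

Z_in ≈ 51.1 + j1.42 Ω

βl = 2π × 0.428 = 154°
tan(βl) = tan(154°) = -0.486
Z_in = Z_0·(Z_L + jZ_0·tanβl)/(Z_0 + jZ_L·tanβl)
     = 50·(51.8 − j24.3)/(50 − j25.2)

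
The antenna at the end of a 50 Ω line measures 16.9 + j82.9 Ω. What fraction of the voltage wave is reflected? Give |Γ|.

|Γ| ≈ 0.838

Γ = (Z_L − Z_0)/(Z_L + Z_0) = (-33.1 + j82.9)/(66.9 + j82.9)
|Γ| = 89.3/107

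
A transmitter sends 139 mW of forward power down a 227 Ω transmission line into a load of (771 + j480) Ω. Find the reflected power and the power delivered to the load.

|Γ| = |(544 + j480)/(998 + j480)| = 0.655
|Γ|² = 0.429
P_refl = |Γ|²·P_inc = 59.7 mW, P_del = (1 − |Γ|²)·P_inc = 79.3 mW

P_reflected ≈ 59.7 mW; P_delivered ≈ 79.3 mW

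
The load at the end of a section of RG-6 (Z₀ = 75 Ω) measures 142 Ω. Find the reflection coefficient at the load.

Γ = 0.309

Γ = (Z_L − Z_0)/(Z_L + Z_0) = (142 − 75)/(142 + 75) = 67/217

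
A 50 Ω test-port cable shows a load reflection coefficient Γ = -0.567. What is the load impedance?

Z_L ≈ 13.8 Ω

Z_L = Z_0·(1 + Γ)/(1 − Γ) = 50·(0.433)/(1.57)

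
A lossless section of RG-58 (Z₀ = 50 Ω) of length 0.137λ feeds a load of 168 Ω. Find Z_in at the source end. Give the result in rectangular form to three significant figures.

Z_in ≈ 24.3 − j36.8 Ω

βl = 2π × 0.137 = 49.3°
tan(βl) = tan(49.3°) = 1.16
Z_in = Z_0·(Z_L + jZ_0·tanβl)/(Z_0 + jZ_L·tanβl)
     = 50·(168 + j58.2)/(50 + j195)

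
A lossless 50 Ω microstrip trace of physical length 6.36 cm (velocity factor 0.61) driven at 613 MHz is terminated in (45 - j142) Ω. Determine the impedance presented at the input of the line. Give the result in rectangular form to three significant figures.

λ = v/f = 0.61·c / 613 MHz = 0.299 m
βl = 2π·l/λ = 2π × 0.213 = 76.7°
tan(βl) = tan(76.7°) = 4.23
Z_in = Z_0·(Z_L + jZ_0·tanβl)/(Z_0 + jZ_L·tanβl)
     = 50·(45 + j69.4)/(650 + j190)

Z_in ≈ 4.62 + j3.98 Ω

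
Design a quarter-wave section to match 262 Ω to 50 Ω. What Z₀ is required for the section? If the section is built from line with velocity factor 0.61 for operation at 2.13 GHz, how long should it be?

Z_qwt ≈ 114 Ω; length ≈ 2.15 cm

Z_qwt = √(Z_0·R_L) = √(50 × 262) = √13100
λ = 0.61·c/f = 0.0859 m, so l = λ/4 = 0.0215 m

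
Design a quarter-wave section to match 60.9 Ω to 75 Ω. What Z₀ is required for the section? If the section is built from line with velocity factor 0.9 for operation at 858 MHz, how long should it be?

Z_qwt = √(Z_0·R_L) = √(75 × 60.9) = √4568
λ = 0.9·c/f = 0.315 m, so l = λ/4 = 0.0787 m

Z_qwt ≈ 67.6 Ω; length ≈ 7.87 cm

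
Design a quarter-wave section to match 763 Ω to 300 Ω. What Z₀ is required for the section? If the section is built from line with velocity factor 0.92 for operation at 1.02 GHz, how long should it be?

Z_qwt ≈ 478 Ω; length ≈ 6.76 cm

Z_qwt = √(Z_0·R_L) = √(300 × 763) = √228900
λ = 0.92·c/f = 0.271 m, so l = λ/4 = 0.0676 m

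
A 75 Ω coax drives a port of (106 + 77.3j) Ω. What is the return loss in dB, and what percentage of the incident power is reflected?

Γ = (31 + j77.3)/(181 + j77.3), |Γ| = 0.423
RL = −20·log₁₀(0.423) = 7.47 dB
P_refl/P_inc = |Γ|² = 0.179

RL ≈ 7.47 dB; 17.9% of incident power reflected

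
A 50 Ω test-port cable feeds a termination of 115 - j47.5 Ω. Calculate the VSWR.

VSWR ≈ 2.77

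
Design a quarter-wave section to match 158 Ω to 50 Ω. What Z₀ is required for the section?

Z_qwt ≈ 88.9 Ω

Z_qwt = √(Z_0·R_L) = √(50 × 158) = √7900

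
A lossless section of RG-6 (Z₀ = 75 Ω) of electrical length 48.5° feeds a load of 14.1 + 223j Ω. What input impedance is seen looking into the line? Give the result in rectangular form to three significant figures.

Z_in ≈ 5.72 − j130 Ω

tan(βl) = tan(48.5°) = 1.13
Z_in = Z_0·(Z_L + jZ_0·tanβl)/(Z_0 + jZ_L·tanβl)
     = 75·(14.1 + j308)/(-177 + j15.9)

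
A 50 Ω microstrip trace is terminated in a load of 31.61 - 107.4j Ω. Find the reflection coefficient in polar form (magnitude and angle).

Γ ≈ 0.808 ∠ -46.9°

Γ = (Z_L − Z_0)/(Z_L + Z_0) = (-18.39 − j107.4)/(81.61 − j107.4)
|Γ| = 109/135 = 0.808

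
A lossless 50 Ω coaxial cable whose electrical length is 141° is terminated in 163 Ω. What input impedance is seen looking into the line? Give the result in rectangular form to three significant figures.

tan(βl) = tan(141°) = -0.81
Z_in = Z_0·(Z_L + jZ_0·tanβl)/(Z_0 + jZ_L·tanβl)
     = 50·(163 − j40.5)/(50 − j132)

Z_in ≈ 33.9 + j48.9 Ω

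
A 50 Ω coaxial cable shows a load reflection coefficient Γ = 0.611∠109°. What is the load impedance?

Z_L ≈ 17.7 + j32.6 Ω

Z_L = Z_0·(1 + Γ)/(1 − Γ) = 50·(0.801 + j0.578)/(1.2 − j0.578)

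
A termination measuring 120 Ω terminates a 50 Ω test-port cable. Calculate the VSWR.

VSWR ≈ 2.4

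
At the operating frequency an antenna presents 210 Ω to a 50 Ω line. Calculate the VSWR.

VSWR ≈ 4.2

Γ = (210 − 50)/(210 + 50) = 0.615
VSWR = (1 + 0.615)/(1 − 0.615)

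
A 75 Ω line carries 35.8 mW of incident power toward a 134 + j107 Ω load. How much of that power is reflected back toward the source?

|Γ| = |(59 + j107)/(209 + j107)| = 0.52
|Γ|² = 0.271
P_refl = |Γ|²·P_inc = 9.7 mW, P_del = (1 − |Γ|²)·P_inc = 26.1 mW

P_reflected ≈ 9.7 mW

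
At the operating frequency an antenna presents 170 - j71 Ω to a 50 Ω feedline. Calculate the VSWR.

VSWR ≈ 4.04

Γ = (Z_L − Z_0)/(Z_L + Z_0) = (120 − j71)/(220 − j71)
|Γ| = 139/231 = 0.603
VSWR = (1 + |Γ|)/(1 − |Γ|) = 1.6/0.397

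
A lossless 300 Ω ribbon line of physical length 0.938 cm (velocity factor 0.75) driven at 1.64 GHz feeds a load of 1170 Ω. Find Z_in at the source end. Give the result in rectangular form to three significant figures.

λ = v/f = 0.75·c / 1.64 GHz = 0.137 m
βl = 2π·l/λ = 2π × 0.0684 = 24.6°
tan(βl) = tan(24.6°) = 0.458
Z_in = Z_0·(Z_L + jZ_0·tanβl)/(Z_0 + jZ_L·tanβl)
     = 300·(1170 + j137)/(300 + j536)

Z_in ≈ 338 − j466 Ω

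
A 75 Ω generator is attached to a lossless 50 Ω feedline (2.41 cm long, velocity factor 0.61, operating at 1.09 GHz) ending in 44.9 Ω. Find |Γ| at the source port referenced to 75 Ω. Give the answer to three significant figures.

|Γ| ≈ 0.195

λ = v/f = 0.61·c / 1.09 GHz = 0.168 m
βl = 2π·l/λ = 2π × 0.144 = 51.7°
tan(βl) = 1.27
Z_in = Z_0·(Z_L + jZ_0·tanβl)/(Z_0 + jZ_L·tanβl) = 51 + j5.35 Ω
Γ_s = (Z_in − Z_s)/(Z_in + Z_s) = (-24 + j5.35)/(126 + j5.35), |Γ_s| = 0.195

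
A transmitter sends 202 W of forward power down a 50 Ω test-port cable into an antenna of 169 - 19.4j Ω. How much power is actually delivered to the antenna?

P_delivered ≈ 141 W

|Γ| = |(119 − j19.4)/(219 − j19.4)| = 0.548
|Γ|² = 0.301
P_refl = |Γ|²·P_inc = 60.8 W, P_del = (1 − |Γ|²)·P_inc = 141 W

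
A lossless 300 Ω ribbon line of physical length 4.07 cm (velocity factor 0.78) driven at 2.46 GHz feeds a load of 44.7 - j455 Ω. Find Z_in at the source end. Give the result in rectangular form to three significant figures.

Z_in ≈ 752 − j2090 Ω

λ = v/f = 0.78·c / 2.46 GHz = 0.0951 m
βl = 2π·l/λ = 2π × 0.428 = 154°
tan(βl) = tan(154°) = -0.487
Z_in = Z_0·(Z_L + jZ_0·tanβl)/(Z_0 + jZ_L·tanβl)
     = 300·(44.7 − j601)/(78.4 − j21.8)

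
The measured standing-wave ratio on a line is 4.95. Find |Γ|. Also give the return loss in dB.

|Γ| ≈ 0.664; return loss ≈ 3.56 dB

|Γ| = (S − 1)/(S + 1) = (4.95 − 1)/(4.95 + 1) = 3.95/5.95
RL = −20·log₁₀|Γ| = −20·log₁₀(0.664)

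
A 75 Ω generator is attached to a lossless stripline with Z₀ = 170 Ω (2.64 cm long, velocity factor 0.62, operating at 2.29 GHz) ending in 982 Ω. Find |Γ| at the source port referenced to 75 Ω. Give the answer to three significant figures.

λ = v/f = 0.62·c / 2.29 GHz = 0.0812 m
βl = 2π·l/λ = 2π × 0.325 = 117°
tan(βl) = -1.96
Z_in = Z_0·(Z_L + jZ_0·tanβl)/(Z_0 + jZ_L·tanβl) = 36.8 + j83.4 Ω
Γ_s = (Z_in − Z_s)/(Z_in + Z_s) = (-38.2 + j83.4)/(112 + j83.4), |Γ_s| = 0.658

|Γ| ≈ 0.658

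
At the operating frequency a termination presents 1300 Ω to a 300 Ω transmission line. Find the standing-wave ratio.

Γ = (1300 − 300)/(1300 + 300) = 0.625
VSWR = (1 + 0.625)/(1 − 0.625)

VSWR ≈ 4.33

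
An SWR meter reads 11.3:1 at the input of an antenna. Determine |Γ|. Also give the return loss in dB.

|Γ| ≈ 0.837; return loss ≈ 1.54 dB

|Γ| = (S − 1)/(S + 1) = (11.3 − 1)/(11.3 + 1) = 10.3/12.3
RL = −20·log₁₀|Γ| = −20·log₁₀(0.837)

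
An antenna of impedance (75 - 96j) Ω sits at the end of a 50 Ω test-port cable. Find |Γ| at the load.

Γ = (Z_L − Z_0)/(Z_L + Z_0) = (25 − j96)/(125 − j96)
|Γ| = 99.2/158

|Γ| ≈ 0.629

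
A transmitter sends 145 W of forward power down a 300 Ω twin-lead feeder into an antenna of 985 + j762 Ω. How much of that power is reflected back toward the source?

P_reflected ≈ 68.2 W

|Γ| = |(685 + j762)/(1285 + j762)| = 0.686
|Γ|² = 0.47
P_refl = |Γ|²·P_inc = 68.2 W, P_del = (1 − |Γ|²)·P_inc = 76.8 W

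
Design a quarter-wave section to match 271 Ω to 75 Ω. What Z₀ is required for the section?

Z_qwt ≈ 143 Ω

Z_qwt = √(Z_0·R_L) = √(75 × 271) = √20320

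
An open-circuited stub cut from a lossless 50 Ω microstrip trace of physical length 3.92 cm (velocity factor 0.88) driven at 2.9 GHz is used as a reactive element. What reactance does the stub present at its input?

X_in ≈ 107 Ω (inductive)

λ = v/f = 0.88·c / 2.9 GHz = 0.091 m
βl = 2π·l/λ = 2π × 0.431 = 155°
tan(βl) = -0.466
For an open-circuited stub, Z_in = −jZ_0·cot(βl) = −jZ_0/tan(βl)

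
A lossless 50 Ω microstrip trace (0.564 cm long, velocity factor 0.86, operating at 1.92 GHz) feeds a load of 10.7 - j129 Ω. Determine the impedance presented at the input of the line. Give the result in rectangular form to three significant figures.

Z_in ≈ 3.98 − j68.2 Ω

λ = v/f = 0.86·c / 1.92 GHz = 0.134 m
βl = 2π·l/λ = 2π × 0.042 = 15.1°
tan(βl) = tan(15.1°) = 0.27
Z_in = Z_0·(Z_L + jZ_0·tanβl)/(Z_0 + jZ_L·tanβl)
     = 50·(10.7 − j115)/(84.8 + j2.89)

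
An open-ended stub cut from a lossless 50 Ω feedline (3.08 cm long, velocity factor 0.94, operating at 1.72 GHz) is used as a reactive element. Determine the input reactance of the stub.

λ = v/f = 0.94·c / 1.72 GHz = 0.164 m
βl = 2π·l/λ = 2π × 0.188 = 67.6°
tan(βl) = 2.43
For an open-ended stub, Z_in = −jZ_0·cot(βl) = −jZ_0/tan(βl)

X_in ≈ -20.6 Ω (capacitive)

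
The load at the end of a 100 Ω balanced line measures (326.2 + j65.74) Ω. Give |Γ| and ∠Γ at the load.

Γ ≈ 0.546 ∠ 7.44°

Γ = (Z_L − Z_0)/(Z_L + Z_0) = (226.2 + j65.74)/(426.2 + j65.74)
|Γ| = 236/431 = 0.546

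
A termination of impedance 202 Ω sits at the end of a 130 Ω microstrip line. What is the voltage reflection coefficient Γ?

Γ = (Z_L − Z_0)/(Z_L + Z_0) = (202 − 130)/(202 + 130) = 72/332

Γ = 0.217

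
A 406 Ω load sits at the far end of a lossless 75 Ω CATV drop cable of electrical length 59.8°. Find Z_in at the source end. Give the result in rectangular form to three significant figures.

Z_in ≈ 18.3 − j41.7 Ω

tan(βl) = tan(59.8°) = 1.72
Z_in = Z_0·(Z_L + jZ_0·tanβl)/(Z_0 + jZ_L·tanβl)
     = 75·(406 + j129)/(75 + j698)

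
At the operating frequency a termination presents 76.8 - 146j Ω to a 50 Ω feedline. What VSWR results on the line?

Γ = (Z_L − Z_0)/(Z_L + Z_0) = (26.8 − j146)/(126.8 − j146)
|Γ| = 148/193 = 0.768
VSWR = (1 + |Γ|)/(1 − |Γ|) = 1.77/0.232

VSWR ≈ 7.61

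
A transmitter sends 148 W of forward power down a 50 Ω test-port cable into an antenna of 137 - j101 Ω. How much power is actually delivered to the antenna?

P_delivered ≈ 89.8 W

|Γ| = |(87 − j101)/(187 − j101)| = 0.627
|Γ|² = 0.393
P_refl = |Γ|²·P_inc = 58.2 W, P_del = (1 − |Γ|²)·P_inc = 89.8 W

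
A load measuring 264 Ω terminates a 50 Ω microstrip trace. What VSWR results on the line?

Γ = (264 − 50)/(264 + 50) = 0.682
VSWR = (1 + 0.682)/(1 − 0.682)

VSWR ≈ 5.28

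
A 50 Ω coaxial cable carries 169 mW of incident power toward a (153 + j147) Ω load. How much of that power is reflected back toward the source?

|Γ| = |(103 + j147)/(203 + j147)| = 0.716
|Γ|² = 0.513
P_refl = |Γ|²·P_inc = 86.7 mW, P_del = (1 − |Γ|²)·P_inc = 82.3 mW

P_reflected ≈ 86.7 mW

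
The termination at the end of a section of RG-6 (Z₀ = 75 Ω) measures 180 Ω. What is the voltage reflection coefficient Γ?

Γ = 0.412

Γ = (Z_L − Z_0)/(Z_L + Z_0) = (180 − 75)/(180 + 75) = 105/255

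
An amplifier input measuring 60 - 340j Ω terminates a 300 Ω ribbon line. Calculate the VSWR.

VSWR ≈ 11.5

Γ = (Z_L − Z_0)/(Z_L + Z_0) = (-240 − j340)/(360 − j340)
|Γ| = 416/495 = 0.84
VSWR = (1 + |Γ|)/(1 − |Γ|) = 1.84/0.16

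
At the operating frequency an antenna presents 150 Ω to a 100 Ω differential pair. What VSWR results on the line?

VSWR ≈ 1.5

Γ = (150 − 100)/(150 + 100) = 0.2
VSWR = (1 + 0.2)/(1 − 0.2)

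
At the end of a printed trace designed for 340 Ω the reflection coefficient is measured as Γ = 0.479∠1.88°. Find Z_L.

Z_L = Z_0·(1 + Γ)/(1 − Γ) = 340·(1.48 + j0.0157)/(0.521 − j0.0157)

Z_L ≈ 963 + j39.3 Ω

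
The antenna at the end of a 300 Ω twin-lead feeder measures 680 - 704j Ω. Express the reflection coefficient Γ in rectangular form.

Γ ≈ 0.596 − j0.29

Γ = (Z_L − Z_0)/(Z_L + Z_0) = (380 − j704)/(980 − j704)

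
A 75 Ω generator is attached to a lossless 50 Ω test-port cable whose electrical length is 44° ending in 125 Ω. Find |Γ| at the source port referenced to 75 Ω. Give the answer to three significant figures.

tan(βl) = 0.966
Z_in = Z_0·(Z_L + jZ_0·tanβl)/(Z_0 + jZ_L·tanβl) = 35.4 − j37.1 Ω
Γ_s = (Z_in − Z_s)/(Z_in + Z_s) = (-39.6 − j37.1)/(110 − j37.1), |Γ_s| = 0.466

|Γ| ≈ 0.466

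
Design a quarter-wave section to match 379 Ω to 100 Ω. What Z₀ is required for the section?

Z_qwt ≈ 195 Ω

Z_qwt = √(Z_0·R_L) = √(100 × 379) = √37900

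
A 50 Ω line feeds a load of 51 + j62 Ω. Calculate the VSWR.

VSWR ≈ 3.19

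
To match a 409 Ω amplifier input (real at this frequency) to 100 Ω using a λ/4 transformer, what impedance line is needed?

Z_qwt ≈ 202 Ω

Z_qwt = √(Z_0·R_L) = √(100 × 409) = √40900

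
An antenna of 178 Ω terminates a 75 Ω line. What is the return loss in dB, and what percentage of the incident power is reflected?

Γ = (178 − 75)/(178 + 75) = 0.407
RL = −20·log₁₀(0.407) = 7.81 dB
P_refl/P_inc = |Γ|² = 0.166

RL ≈ 7.81 dB; 16.6% of incident power reflected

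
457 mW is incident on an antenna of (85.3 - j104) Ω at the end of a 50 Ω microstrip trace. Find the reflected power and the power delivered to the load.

|Γ| = |(35.3 − j104)/(135.3 − j104)| = 0.644
|Γ|² = 0.414
P_refl = |Γ|²·P_inc = 189 mW, P_del = (1 − |Γ|²)·P_inc = 268 mW

P_reflected ≈ 189 mW; P_delivered ≈ 268 mW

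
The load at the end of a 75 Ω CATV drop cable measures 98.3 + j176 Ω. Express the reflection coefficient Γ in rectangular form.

Γ ≈ 0.574 + j0.433

Γ = (Z_L − Z_0)/(Z_L + Z_0) = (23.3 + j176)/(173.3 + j176)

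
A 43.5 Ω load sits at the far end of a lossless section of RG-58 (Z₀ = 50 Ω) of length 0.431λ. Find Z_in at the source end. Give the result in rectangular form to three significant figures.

βl = 2π × 0.431 = 155°
tan(βl) = tan(155°) = -0.463
Z_in = Z_0·(Z_L + jZ_0·tanβl)/(Z_0 + jZ_L·tanβl)
     = 50·(43.5 − j23.1)/(50 − j20.1)

Z_in ≈ 45.4 − j4.84 Ω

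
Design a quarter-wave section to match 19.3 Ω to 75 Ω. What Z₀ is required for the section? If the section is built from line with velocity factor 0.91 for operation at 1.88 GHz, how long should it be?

Z_qwt = √(Z_0·R_L) = √(75 × 19.3) = √1448
λ = 0.91·c/f = 0.145 m, so l = λ/4 = 0.0363 m

Z_qwt ≈ 38 Ω; length ≈ 3.63 cm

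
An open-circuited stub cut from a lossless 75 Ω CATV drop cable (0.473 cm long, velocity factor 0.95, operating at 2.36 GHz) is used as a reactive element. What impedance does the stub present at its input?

Z_in ≈ −j299 Ω

λ = v/f = 0.95·c / 2.36 GHz = 0.121 m
βl = 2π·l/λ = 2π × 0.0392 = 14.1°
tan(βl) = 0.251
For an open-circuited stub, Z_in = −jZ_0·cot(βl) = −jZ_0/tan(βl)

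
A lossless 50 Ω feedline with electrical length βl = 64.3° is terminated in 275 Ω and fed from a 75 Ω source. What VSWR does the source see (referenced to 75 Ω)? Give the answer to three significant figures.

VSWR ≈ 7.4

tan(βl) = 2.08
Z_in = Z_0·(Z_L + jZ_0·tanβl)/(Z_0 + jZ_L·tanβl) = 11.1 − j23.1 Ω
Γ_s = (Z_in − Z_s)/(Z_in + Z_s) = (-63.9 − j23.1)/(86.1 − j23.1), |Γ_s| = 0.762
VSWR = (1 + |Γ_s|)/(1 − |Γ_s|)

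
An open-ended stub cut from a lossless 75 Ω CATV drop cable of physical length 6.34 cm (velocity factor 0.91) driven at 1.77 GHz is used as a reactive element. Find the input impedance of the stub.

Z_in ≈ +j120 Ω

λ = v/f = 0.91·c / 1.77 GHz = 0.154 m
βl = 2π·l/λ = 2π × 0.411 = 148°
tan(βl) = -0.625
For an open-ended stub, Z_in = −jZ_0·cot(βl) = −jZ_0/tan(βl)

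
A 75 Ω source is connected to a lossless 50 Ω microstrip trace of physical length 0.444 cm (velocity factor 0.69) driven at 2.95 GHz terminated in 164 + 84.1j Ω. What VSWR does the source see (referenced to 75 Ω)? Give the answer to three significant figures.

λ = v/f = 0.69·c / 2.95 GHz = 0.0702 m
βl = 2π·l/λ = 2π × 0.0633 = 22.8°
tan(βl) = 0.42
Z_in = Z_0·(Z_L + jZ_0·tanβl)/(Z_0 + jZ_L·tanβl) = 97.3 − j98.3 Ω
Γ_s = (Z_in − Z_s)/(Z_in + Z_s) = (22.3 − j98.3)/(172 − j98.3), |Γ_s| = 0.508
VSWR = (1 + |Γ_s|)/(1 − |Γ_s|)

VSWR ≈ 3.07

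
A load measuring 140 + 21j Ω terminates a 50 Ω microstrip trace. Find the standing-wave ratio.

VSWR ≈ 2.87

Γ = (Z_L − Z_0)/(Z_L + Z_0) = (90 + j21)/(190 + j21)
|Γ| = 92.4/191 = 0.483
VSWR = (1 + |Γ|)/(1 − |Γ|) = 1.48/0.517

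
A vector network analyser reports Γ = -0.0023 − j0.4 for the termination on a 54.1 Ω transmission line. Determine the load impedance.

Z_L ≈ 39 − j37.2 Ω

Z_L = Z_0·(1 + Γ)/(1 − Γ) = 54.1·(0.998 − j0.4)/(1 + j0.4)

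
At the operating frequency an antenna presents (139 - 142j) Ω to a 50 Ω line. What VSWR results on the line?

VSWR ≈ 5.87

Γ = (Z_L − Z_0)/(Z_L + Z_0) = (89 − j142)/(189 − j142)
|Γ| = 168/236 = 0.709
VSWR = (1 + |Γ|)/(1 − |Γ|) = 1.71/0.291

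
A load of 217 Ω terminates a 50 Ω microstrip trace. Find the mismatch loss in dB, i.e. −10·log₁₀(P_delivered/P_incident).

mismatch loss ≈ 2.16 dB

Γ = (217 − 50)/(217 + 50) = 0.625
|Γ|² = 0.391, so P_del/P_inc = 1 − |Γ|² = 0.609
ML = −10·log₁₀(1 − |Γ|²)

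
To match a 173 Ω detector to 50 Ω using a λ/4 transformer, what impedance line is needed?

Z_qwt ≈ 93 Ω

Z_qwt = √(Z_0·R_L) = √(50 × 173) = √8650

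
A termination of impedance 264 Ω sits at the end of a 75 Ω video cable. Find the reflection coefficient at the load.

Γ = 0.558

Γ = (Z_L − Z_0)/(Z_L + Z_0) = (264 − 75)/(264 + 75) = 189/339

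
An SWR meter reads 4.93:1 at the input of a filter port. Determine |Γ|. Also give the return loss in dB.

|Γ| = (S − 1)/(S + 1) = (4.93 − 1)/(4.93 + 1) = 3.93/5.93
RL = −20·log₁₀|Γ| = −20·log₁₀(0.663)

|Γ| ≈ 0.663; return loss ≈ 3.57 dB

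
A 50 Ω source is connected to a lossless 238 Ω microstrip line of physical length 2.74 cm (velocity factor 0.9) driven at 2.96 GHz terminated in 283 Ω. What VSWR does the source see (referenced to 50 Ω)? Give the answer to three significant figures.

λ = v/f = 0.9·c / 2.96 GHz = 0.0912 m
βl = 2π·l/λ = 2π × 0.3 = 108°
tan(βl) = -3.05
Z_in = Z_0·(Z_L + jZ_0·tanβl)/(Z_0 + jZ_L·tanβl) = 206 + j21.2 Ω
Γ_s = (Z_in − Z_s)/(Z_in + Z_s) = (156 + j21.2)/(256 + j21.2), |Γ_s| = 0.613
VSWR = (1 + |Γ_s|)/(1 − |Γ_s|)

VSWR ≈ 4.17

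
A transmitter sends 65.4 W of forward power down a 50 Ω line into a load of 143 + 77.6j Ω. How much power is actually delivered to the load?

P_delivered ≈ 43.2 W

|Γ| = |(93 + j77.6)/(193 + j77.6)| = 0.582
|Γ|² = 0.339
P_refl = |Γ|²·P_inc = 22.2 W, P_del = (1 − |Γ|²)·P_inc = 43.2 W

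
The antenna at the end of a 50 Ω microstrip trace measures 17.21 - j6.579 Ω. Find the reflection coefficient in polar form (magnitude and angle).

Γ ≈ 0.495 ∠ -163°

Γ = (Z_L − Z_0)/(Z_L + Z_0) = (-32.79 − j6.579)/(67.21 − j6.579)
|Γ| = 33.4/67.5 = 0.495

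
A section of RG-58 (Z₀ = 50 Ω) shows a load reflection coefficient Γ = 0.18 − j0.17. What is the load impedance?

Z_L ≈ 66.9 − j24.2 Ω

Z_L = Z_0·(1 + Γ)/(1 − Γ) = 50·(1.18 − j0.17)/(0.82 + j0.17)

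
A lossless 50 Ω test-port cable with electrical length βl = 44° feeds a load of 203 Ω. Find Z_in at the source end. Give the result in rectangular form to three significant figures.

Z_in ≈ 24 − j45.7 Ω

tan(βl) = tan(44°) = 0.966
Z_in = Z_0·(Z_L + jZ_0·tanβl)/(Z_0 + jZ_L·tanβl)
     = 50·(203 + j48.3)/(50 + j196)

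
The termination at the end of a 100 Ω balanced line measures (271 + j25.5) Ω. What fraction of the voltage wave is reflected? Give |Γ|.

Γ = (Z_L − Z_0)/(Z_L + Z_0) = (171 + j25.5)/(371 + j25.5)
|Γ| = 173/372

|Γ| ≈ 0.465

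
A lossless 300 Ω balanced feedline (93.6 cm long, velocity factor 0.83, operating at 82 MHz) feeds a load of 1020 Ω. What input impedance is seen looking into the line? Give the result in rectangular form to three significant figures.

Z_in ≈ 99.9 + j104 Ω

λ = v/f = 0.83·c / 82 MHz = 3.04 m
βl = 2π·l/λ = 2π × 0.308 = 111°
tan(βl) = tan(111°) = -2.61
Z_in = Z_0·(Z_L + jZ_0·tanβl)/(Z_0 + jZ_L·tanβl)
     = 300·(1020 − j783)/(300 − j2660)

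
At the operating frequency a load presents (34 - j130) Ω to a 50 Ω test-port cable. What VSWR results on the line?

VSWR ≈ 12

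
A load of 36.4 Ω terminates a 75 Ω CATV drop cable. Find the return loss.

RL ≈ 9.21 dB

Γ = (36.4 − 75)/(36.4 + 75) = -0.346
RL = −20·log₁₀|Γ| = −20·log₁₀(0.346)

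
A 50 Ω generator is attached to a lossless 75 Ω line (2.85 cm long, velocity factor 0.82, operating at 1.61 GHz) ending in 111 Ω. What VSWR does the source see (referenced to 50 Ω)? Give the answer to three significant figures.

λ = v/f = 0.82·c / 1.61 GHz = 0.153 m
βl = 2π·l/λ = 2π × 0.187 = 67.1°
tan(βl) = 2.37
Z_in = Z_0·(Z_L + jZ_0·tanβl)/(Z_0 + jZ_L·tanβl) = 55.2 − j15.9 Ω
Γ_s = (Z_in − Z_s)/(Z_in + Z_s) = (5.2 − j15.9)/(105 − j15.9), |Γ_s| = 0.157
VSWR = (1 + |Γ_s|)/(1 − |Γ_s|)

VSWR ≈ 1.37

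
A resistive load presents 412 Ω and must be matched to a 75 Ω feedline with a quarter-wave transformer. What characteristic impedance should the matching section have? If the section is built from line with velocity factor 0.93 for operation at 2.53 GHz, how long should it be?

Z_qwt = √(Z_0·R_L) = √(75 × 412) = √30900
λ = 0.93·c/f = 0.11 m, so l = λ/4 = 0.0276 m

Z_qwt ≈ 176 Ω; length ≈ 2.76 cm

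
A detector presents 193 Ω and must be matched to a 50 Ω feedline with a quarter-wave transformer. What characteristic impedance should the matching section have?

Z_qwt = √(Z_0·R_L) = √(50 × 193) = √9650

Z_qwt ≈ 98.2 Ω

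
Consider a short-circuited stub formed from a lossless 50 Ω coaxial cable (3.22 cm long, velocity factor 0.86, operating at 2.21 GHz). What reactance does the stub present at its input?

λ = v/f = 0.86·c / 2.21 GHz = 0.117 m
βl = 2π·l/λ = 2π × 0.276 = 99.3°
tan(βl) = -6.11
For a short-circuited stub, Z_in = jZ_0·tan(βl)

X_in ≈ -305 Ω (capacitive)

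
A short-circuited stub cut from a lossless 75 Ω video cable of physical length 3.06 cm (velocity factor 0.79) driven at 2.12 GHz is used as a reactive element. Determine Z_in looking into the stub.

Z_in ≈ −j499 Ω

λ = v/f = 0.79·c / 2.12 GHz = 0.112 m
βl = 2π·l/λ = 2π × 0.274 = 98.5°
tan(βl) = -6.66
For a short-circuited stub, Z_in = jZ_0·tan(βl)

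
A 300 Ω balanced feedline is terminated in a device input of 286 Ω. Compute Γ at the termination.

Γ = -0.0239

Γ = (Z_L − Z_0)/(Z_L + Z_0) = (286 − 300)/(286 + 300) = -14/586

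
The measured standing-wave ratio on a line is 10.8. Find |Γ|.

|Γ| = (S − 1)/(S + 1) = (10.8 − 1)/(10.8 + 1) = 9.8/11.8

|Γ| ≈ 0.831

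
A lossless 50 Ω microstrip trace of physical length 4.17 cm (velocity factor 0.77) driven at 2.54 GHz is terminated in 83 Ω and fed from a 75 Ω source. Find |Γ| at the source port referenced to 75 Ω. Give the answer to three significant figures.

λ = v/f = 0.77·c / 2.54 GHz = 0.0909 m
βl = 2π·l/λ = 2π × 0.459 = 165°
tan(βl) = -0.267
Z_in = Z_0·(Z_L + jZ_0·tanβl)/(Z_0 + jZ_L·tanβl) = 74.3 + j19.6 Ω
Γ_s = (Z_in − Z_s)/(Z_in + Z_s) = (-0.666 + j19.6)/(149 + j19.6), |Γ_s| = 0.13

|Γ| ≈ 0.13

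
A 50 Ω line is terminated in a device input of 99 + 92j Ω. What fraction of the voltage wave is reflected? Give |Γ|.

Γ = (Z_L − Z_0)/(Z_L + Z_0) = (49 + j92)/(149 + j92)
|Γ| = 104/175

|Γ| ≈ 0.595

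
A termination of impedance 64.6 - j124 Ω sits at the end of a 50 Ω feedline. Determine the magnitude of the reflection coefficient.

|Γ| ≈ 0.739

Γ = (Z_L − Z_0)/(Z_L + Z_0) = (14.6 − j124)/(114.6 − j124)
|Γ| = 125/169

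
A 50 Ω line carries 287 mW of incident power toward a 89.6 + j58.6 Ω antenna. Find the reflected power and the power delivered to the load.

|Γ| = |(39.6 + j58.6)/(139.6 + j58.6)| = 0.467
|Γ|² = 0.218
P_refl = |Γ|²·P_inc = 62.6 mW, P_del = (1 − |Γ|²)·P_inc = 224 mW

P_reflected ≈ 62.6 mW; P_delivered ≈ 224 mW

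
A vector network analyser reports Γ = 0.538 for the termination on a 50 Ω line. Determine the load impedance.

Z_L = Z_0·(1 + Γ)/(1 − Γ) = 50·(1.54)/(0.462)

Z_L ≈ 166 Ω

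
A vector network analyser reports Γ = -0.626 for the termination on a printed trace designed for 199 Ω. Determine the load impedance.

Z_L ≈ 45.8 Ω

Z_L = Z_0·(1 + Γ)/(1 − Γ) = 199·(0.374)/(1.63)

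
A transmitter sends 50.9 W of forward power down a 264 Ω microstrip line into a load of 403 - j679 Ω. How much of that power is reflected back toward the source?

P_reflected ≈ 27 W

|Γ| = |(139 − j679)/(667 − j679)| = 0.728
|Γ|² = 0.53
P_refl = |Γ|²·P_inc = 27 W, P_del = (1 − |Γ|²)·P_inc = 23.9 W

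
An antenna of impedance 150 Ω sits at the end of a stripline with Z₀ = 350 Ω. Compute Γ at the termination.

Γ = -0.4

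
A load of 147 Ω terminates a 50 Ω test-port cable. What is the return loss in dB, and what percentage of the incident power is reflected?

Γ = (147 − 50)/(147 + 50) = 0.492
RL = −20·log₁₀(0.492) = 6.15 dB
P_refl/P_inc = |Γ|² = 0.242

RL ≈ 6.15 dB; 24.2% of incident power reflected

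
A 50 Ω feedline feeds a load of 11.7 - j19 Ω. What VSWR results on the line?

Γ = (Z_L − Z_0)/(Z_L + Z_0) = (-38.3 − j19)/(61.7 − j19)
|Γ| = 42.8/64.6 = 0.662
VSWR = (1 + |Γ|)/(1 − |Γ|) = 1.66/0.338

VSWR ≈ 4.92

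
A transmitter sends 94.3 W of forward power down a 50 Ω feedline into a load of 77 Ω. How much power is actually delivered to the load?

Γ = (77 − 50)/(77 + 50) = 0.213
|Γ|² = 0.0452
P_refl = |Γ|²·P_inc = 4.26 W, P_del = (1 − |Γ|²)·P_inc = 90 W

P_delivered ≈ 90 W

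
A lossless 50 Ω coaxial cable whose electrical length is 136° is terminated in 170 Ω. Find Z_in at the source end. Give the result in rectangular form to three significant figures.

Z_in ≈ 27.9 + j43.3 Ω

tan(βl) = tan(136°) = -0.966
Z_in = Z_0·(Z_L + jZ_0·tanβl)/(Z_0 + jZ_L·tanβl)
     = 50·(170 − j48.3)/(50 − j164)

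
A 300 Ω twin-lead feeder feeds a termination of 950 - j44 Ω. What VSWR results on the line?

VSWR ≈ 3.17

Γ = (Z_L − Z_0)/(Z_L + Z_0) = (650 − j44)/(1250 − j44)
|Γ| = 651/1250 = 0.521
VSWR = (1 + |Γ|)/(1 − |Γ|) = 1.52/0.479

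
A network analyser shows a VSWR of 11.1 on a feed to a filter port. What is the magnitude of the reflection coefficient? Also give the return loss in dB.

|Γ| = (S − 1)/(S + 1) = (11.1 − 1)/(11.1 + 1) = 10.1/12.1
RL = −20·log₁₀|Γ| = −20·log₁₀(0.835)

|Γ| ≈ 0.835; return loss ≈ 1.57 dB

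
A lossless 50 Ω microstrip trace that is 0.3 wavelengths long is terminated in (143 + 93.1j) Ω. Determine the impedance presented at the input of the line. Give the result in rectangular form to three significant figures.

Z_in ≈ 12.2 + j6.92 Ω

βl = 2π × 0.3 = 108°
tan(βl) = tan(108°) = -3.08
Z_in = Z_0·(Z_L + jZ_0·tanβl)/(Z_0 + jZ_L·tanβl)
     = 50·(143 − j60.8)/(337 − j440)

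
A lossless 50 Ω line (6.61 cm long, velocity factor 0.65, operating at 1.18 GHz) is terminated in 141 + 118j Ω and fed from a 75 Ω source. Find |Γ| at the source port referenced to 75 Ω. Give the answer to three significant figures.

λ = v/f = 0.65·c / 1.18 GHz = 0.165 m
βl = 2π·l/λ = 2π × 0.4 = 144°
tan(βl) = -0.727
Z_in = Z_0·(Z_L + jZ_0·tanβl)/(Z_0 + jZ_L·tanβl) = 18.6 + j44.1 Ω
Γ_s = (Z_in − Z_s)/(Z_in + Z_s) = (-56.4 + j44.1)/(93.6 + j44.1), |Γ_s| = 0.692

|Γ| ≈ 0.692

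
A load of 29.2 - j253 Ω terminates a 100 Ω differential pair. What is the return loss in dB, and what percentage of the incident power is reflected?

Γ = (-70.8 − j253)/(129.2 − j253), |Γ| = 0.925
RL = −20·log₁₀(0.925) = 0.679 dB
P_refl/P_inc = |Γ|² = 0.855

RL ≈ 0.679 dB; 85.5% of incident power reflected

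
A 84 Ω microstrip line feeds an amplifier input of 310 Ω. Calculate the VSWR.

VSWR ≈ 3.69

Γ = (310 − 84)/(310 + 84) = 0.574
VSWR = (1 + 0.574)/(1 − 0.574)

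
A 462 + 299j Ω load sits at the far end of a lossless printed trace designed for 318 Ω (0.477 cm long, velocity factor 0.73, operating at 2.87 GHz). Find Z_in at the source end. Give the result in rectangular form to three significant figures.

Z_in ≈ 737 − j20.6 Ω

λ = v/f = 0.73·c / 2.87 GHz = 0.0763 m
βl = 2π·l/λ = 2π × 0.0625 = 22.5°
tan(βl) = tan(22.5°) = 0.414
Z_in = Z_0·(Z_L + jZ_0·tanβl)/(Z_0 + jZ_L·tanβl)
     = 318·(462 + j431)/(194 + j191)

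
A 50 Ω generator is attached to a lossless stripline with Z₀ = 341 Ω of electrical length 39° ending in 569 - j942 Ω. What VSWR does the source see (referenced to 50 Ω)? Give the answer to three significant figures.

tan(βl) = 0.81
Z_in = Z_0·(Z_L + jZ_0·tanβl)/(Z_0 + jZ_L·tanβl) = 76.6 − j238 Ω
Γ_s = (Z_in − Z_s)/(Z_in + Z_s) = (26.6 − j238)/(127 − j238), |Γ_s| = 0.888
VSWR = (1 + |Γ_s|)/(1 − |Γ_s|)

VSWR ≈ 16.9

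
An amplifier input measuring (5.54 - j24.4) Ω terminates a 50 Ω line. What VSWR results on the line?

Γ = (Z_L − Z_0)/(Z_L + Z_0) = (-44.46 − j24.4)/(55.54 − j24.4)
|Γ| = 50.7/60.7 = 0.836
VSWR = (1 + |Γ|)/(1 − |Γ|) = 1.84/0.164

VSWR ≈ 11.2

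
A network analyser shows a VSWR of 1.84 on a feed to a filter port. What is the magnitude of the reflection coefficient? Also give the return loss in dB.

|Γ| ≈ 0.296; return loss ≈ 10.6 dB

|Γ| = (S − 1)/(S + 1) = (1.84 − 1)/(1.84 + 1) = 0.84/2.84
RL = −20·log₁₀|Γ| = −20·log₁₀(0.296)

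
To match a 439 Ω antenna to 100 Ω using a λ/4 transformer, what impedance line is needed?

Z_qwt ≈ 210 Ω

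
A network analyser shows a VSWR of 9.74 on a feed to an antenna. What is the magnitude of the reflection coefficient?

|Γ| ≈ 0.814

|Γ| = (S − 1)/(S + 1) = (9.74 − 1)/(9.74 + 1) = 8.74/10.7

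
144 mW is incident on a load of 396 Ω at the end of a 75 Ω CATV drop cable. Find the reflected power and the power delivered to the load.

Γ = (396 − 75)/(396 + 75) = 0.682
|Γ|² = 0.464
P_refl = |Γ|²·P_inc = 66.9 mW, P_del = (1 − |Γ|²)·P_inc = 77.1 mW

P_reflected ≈ 66.9 mW; P_delivered ≈ 77.1 mW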